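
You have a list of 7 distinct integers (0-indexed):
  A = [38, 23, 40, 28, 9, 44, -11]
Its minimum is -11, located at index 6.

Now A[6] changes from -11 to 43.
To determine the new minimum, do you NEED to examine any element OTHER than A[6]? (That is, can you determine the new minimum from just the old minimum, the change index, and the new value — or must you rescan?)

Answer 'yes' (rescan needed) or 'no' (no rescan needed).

Answer: yes

Derivation:
Old min = -11 at index 6
Change at index 6: -11 -> 43
Index 6 WAS the min and new value 43 > old min -11. Must rescan other elements to find the new min.
Needs rescan: yes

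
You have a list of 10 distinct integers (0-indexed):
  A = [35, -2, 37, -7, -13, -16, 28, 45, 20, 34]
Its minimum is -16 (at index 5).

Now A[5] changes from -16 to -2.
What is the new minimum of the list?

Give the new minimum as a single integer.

Old min = -16 (at index 5)
Change: A[5] -16 -> -2
Changed element WAS the min. Need to check: is -2 still <= all others?
  Min of remaining elements: -13
  New min = min(-2, -13) = -13

Answer: -13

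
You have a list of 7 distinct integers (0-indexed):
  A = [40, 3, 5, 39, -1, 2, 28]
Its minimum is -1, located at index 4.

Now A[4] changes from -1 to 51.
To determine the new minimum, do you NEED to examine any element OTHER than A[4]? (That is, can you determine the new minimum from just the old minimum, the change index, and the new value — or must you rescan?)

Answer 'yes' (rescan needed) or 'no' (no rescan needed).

Old min = -1 at index 4
Change at index 4: -1 -> 51
Index 4 WAS the min and new value 51 > old min -1. Must rescan other elements to find the new min.
Needs rescan: yes

Answer: yes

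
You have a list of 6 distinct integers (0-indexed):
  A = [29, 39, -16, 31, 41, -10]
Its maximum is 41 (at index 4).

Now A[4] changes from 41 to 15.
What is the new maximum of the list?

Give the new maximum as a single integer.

Old max = 41 (at index 4)
Change: A[4] 41 -> 15
Changed element WAS the max -> may need rescan.
  Max of remaining elements: 39
  New max = max(15, 39) = 39

Answer: 39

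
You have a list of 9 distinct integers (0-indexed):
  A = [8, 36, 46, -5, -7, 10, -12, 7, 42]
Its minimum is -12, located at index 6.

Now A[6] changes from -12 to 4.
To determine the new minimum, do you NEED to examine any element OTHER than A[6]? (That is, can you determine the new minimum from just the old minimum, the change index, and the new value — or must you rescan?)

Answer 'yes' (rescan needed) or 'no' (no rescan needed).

Old min = -12 at index 6
Change at index 6: -12 -> 4
Index 6 WAS the min and new value 4 > old min -12. Must rescan other elements to find the new min.
Needs rescan: yes

Answer: yes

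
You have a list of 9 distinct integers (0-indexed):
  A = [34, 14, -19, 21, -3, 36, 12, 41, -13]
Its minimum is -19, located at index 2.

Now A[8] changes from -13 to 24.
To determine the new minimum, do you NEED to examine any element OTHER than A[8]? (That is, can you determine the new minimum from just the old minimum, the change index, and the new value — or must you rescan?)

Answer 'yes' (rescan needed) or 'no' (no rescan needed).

Old min = -19 at index 2
Change at index 8: -13 -> 24
Index 8 was NOT the min. New min = min(-19, 24). No rescan of other elements needed.
Needs rescan: no

Answer: no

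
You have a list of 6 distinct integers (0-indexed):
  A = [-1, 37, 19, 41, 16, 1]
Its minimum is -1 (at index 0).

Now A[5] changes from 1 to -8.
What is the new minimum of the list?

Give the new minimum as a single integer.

Answer: -8

Derivation:
Old min = -1 (at index 0)
Change: A[5] 1 -> -8
Changed element was NOT the old min.
  New min = min(old_min, new_val) = min(-1, -8) = -8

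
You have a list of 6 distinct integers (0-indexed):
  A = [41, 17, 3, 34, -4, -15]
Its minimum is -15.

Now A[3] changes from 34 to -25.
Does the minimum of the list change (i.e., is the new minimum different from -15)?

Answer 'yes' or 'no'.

Old min = -15
Change: A[3] 34 -> -25
Changed element was NOT the min; min changes only if -25 < -15.
New min = -25; changed? yes

Answer: yes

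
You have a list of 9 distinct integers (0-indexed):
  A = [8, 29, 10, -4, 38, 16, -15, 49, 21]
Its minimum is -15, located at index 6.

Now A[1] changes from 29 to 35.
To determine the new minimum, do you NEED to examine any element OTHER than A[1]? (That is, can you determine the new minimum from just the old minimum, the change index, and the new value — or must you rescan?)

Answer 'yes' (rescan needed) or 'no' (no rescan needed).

Answer: no

Derivation:
Old min = -15 at index 6
Change at index 1: 29 -> 35
Index 1 was NOT the min. New min = min(-15, 35). No rescan of other elements needed.
Needs rescan: no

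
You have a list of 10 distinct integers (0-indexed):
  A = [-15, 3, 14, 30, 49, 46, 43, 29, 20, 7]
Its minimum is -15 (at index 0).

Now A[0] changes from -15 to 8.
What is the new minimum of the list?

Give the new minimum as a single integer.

Old min = -15 (at index 0)
Change: A[0] -15 -> 8
Changed element WAS the min. Need to check: is 8 still <= all others?
  Min of remaining elements: 3
  New min = min(8, 3) = 3

Answer: 3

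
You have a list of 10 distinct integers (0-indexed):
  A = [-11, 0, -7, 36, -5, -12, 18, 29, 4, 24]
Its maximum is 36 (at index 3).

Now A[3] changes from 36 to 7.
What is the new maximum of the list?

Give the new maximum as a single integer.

Old max = 36 (at index 3)
Change: A[3] 36 -> 7
Changed element WAS the max -> may need rescan.
  Max of remaining elements: 29
  New max = max(7, 29) = 29

Answer: 29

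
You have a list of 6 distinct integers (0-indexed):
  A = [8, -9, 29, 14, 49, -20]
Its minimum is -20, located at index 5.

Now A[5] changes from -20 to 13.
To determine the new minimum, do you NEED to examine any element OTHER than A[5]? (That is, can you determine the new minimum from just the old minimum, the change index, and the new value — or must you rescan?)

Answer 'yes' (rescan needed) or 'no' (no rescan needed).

Answer: yes

Derivation:
Old min = -20 at index 5
Change at index 5: -20 -> 13
Index 5 WAS the min and new value 13 > old min -20. Must rescan other elements to find the new min.
Needs rescan: yes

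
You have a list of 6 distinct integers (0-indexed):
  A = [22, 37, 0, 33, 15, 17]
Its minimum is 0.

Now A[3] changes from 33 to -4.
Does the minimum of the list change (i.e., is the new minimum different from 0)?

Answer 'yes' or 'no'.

Old min = 0
Change: A[3] 33 -> -4
Changed element was NOT the min; min changes only if -4 < 0.
New min = -4; changed? yes

Answer: yes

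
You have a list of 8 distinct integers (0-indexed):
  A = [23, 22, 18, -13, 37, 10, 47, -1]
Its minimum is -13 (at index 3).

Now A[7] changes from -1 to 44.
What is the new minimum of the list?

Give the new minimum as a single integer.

Answer: -13

Derivation:
Old min = -13 (at index 3)
Change: A[7] -1 -> 44
Changed element was NOT the old min.
  New min = min(old_min, new_val) = min(-13, 44) = -13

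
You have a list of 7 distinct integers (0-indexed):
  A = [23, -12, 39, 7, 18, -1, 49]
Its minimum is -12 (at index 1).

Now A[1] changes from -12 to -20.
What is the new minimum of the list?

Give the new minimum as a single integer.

Answer: -20

Derivation:
Old min = -12 (at index 1)
Change: A[1] -12 -> -20
Changed element WAS the min. Need to check: is -20 still <= all others?
  Min of remaining elements: -1
  New min = min(-20, -1) = -20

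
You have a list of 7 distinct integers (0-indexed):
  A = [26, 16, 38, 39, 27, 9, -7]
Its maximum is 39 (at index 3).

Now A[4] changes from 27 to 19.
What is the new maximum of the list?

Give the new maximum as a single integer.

Answer: 39

Derivation:
Old max = 39 (at index 3)
Change: A[4] 27 -> 19
Changed element was NOT the old max.
  New max = max(old_max, new_val) = max(39, 19) = 39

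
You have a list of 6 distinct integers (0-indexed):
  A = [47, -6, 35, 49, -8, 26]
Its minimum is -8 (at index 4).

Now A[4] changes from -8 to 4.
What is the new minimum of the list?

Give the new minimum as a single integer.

Old min = -8 (at index 4)
Change: A[4] -8 -> 4
Changed element WAS the min. Need to check: is 4 still <= all others?
  Min of remaining elements: -6
  New min = min(4, -6) = -6

Answer: -6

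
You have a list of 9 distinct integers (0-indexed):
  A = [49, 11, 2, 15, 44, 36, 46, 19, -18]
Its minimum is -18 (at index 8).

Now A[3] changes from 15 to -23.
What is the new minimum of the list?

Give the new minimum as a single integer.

Answer: -23

Derivation:
Old min = -18 (at index 8)
Change: A[3] 15 -> -23
Changed element was NOT the old min.
  New min = min(old_min, new_val) = min(-18, -23) = -23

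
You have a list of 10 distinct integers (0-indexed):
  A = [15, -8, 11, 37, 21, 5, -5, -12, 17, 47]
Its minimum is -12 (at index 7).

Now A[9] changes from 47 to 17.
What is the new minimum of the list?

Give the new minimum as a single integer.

Answer: -12

Derivation:
Old min = -12 (at index 7)
Change: A[9] 47 -> 17
Changed element was NOT the old min.
  New min = min(old_min, new_val) = min(-12, 17) = -12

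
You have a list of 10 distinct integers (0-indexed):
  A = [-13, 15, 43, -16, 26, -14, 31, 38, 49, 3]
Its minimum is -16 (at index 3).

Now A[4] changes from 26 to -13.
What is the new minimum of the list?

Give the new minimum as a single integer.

Answer: -16

Derivation:
Old min = -16 (at index 3)
Change: A[4] 26 -> -13
Changed element was NOT the old min.
  New min = min(old_min, new_val) = min(-16, -13) = -16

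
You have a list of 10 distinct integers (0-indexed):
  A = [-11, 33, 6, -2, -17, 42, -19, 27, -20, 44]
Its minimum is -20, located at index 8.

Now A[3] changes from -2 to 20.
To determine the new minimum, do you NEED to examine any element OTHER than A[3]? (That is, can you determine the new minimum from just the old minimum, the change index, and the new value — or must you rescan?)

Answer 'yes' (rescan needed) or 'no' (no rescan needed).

Old min = -20 at index 8
Change at index 3: -2 -> 20
Index 3 was NOT the min. New min = min(-20, 20). No rescan of other elements needed.
Needs rescan: no

Answer: no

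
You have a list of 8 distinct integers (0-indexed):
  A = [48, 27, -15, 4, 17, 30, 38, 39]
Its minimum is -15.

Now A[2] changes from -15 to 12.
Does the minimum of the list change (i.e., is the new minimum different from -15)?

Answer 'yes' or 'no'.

Answer: yes

Derivation:
Old min = -15
Change: A[2] -15 -> 12
Changed element was the min; new min must be rechecked.
New min = 4; changed? yes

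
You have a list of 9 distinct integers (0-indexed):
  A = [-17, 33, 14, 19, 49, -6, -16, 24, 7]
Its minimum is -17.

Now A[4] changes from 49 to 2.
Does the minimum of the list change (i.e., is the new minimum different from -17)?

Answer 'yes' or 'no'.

Old min = -17
Change: A[4] 49 -> 2
Changed element was NOT the min; min changes only if 2 < -17.
New min = -17; changed? no

Answer: no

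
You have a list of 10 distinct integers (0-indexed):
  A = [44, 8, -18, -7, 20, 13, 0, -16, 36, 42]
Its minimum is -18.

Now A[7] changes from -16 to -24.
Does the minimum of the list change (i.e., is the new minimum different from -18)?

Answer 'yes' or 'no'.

Old min = -18
Change: A[7] -16 -> -24
Changed element was NOT the min; min changes only if -24 < -18.
New min = -24; changed? yes

Answer: yes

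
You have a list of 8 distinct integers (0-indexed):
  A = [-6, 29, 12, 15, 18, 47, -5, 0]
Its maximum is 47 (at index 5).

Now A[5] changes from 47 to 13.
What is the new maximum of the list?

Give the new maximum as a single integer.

Answer: 29

Derivation:
Old max = 47 (at index 5)
Change: A[5] 47 -> 13
Changed element WAS the max -> may need rescan.
  Max of remaining elements: 29
  New max = max(13, 29) = 29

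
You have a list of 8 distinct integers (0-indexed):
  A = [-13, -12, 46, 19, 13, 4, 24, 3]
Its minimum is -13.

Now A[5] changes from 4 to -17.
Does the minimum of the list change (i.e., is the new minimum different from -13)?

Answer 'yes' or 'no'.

Answer: yes

Derivation:
Old min = -13
Change: A[5] 4 -> -17
Changed element was NOT the min; min changes only if -17 < -13.
New min = -17; changed? yes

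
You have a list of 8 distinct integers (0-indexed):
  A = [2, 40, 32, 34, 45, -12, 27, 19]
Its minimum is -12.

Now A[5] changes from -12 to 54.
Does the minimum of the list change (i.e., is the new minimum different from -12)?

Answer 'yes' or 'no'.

Answer: yes

Derivation:
Old min = -12
Change: A[5] -12 -> 54
Changed element was the min; new min must be rechecked.
New min = 2; changed? yes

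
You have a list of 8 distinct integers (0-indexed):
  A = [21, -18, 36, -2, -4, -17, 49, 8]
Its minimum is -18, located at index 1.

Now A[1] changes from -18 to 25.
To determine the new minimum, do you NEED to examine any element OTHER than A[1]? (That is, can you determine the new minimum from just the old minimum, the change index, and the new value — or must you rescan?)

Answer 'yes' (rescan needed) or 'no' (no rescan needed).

Old min = -18 at index 1
Change at index 1: -18 -> 25
Index 1 WAS the min and new value 25 > old min -18. Must rescan other elements to find the new min.
Needs rescan: yes

Answer: yes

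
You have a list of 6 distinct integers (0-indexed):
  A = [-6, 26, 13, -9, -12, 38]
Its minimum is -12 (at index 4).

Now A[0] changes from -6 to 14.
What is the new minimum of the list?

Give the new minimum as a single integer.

Answer: -12

Derivation:
Old min = -12 (at index 4)
Change: A[0] -6 -> 14
Changed element was NOT the old min.
  New min = min(old_min, new_val) = min(-12, 14) = -12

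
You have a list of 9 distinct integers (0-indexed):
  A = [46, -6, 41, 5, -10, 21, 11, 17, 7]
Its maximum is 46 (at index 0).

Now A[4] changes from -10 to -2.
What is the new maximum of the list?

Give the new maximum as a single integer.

Old max = 46 (at index 0)
Change: A[4] -10 -> -2
Changed element was NOT the old max.
  New max = max(old_max, new_val) = max(46, -2) = 46

Answer: 46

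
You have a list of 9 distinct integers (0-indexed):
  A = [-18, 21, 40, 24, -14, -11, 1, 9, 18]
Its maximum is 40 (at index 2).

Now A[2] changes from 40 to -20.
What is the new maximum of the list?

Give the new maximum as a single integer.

Old max = 40 (at index 2)
Change: A[2] 40 -> -20
Changed element WAS the max -> may need rescan.
  Max of remaining elements: 24
  New max = max(-20, 24) = 24

Answer: 24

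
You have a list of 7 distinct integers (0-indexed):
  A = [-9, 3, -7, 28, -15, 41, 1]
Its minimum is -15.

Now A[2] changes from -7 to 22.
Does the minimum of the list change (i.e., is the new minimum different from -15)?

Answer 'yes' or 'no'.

Old min = -15
Change: A[2] -7 -> 22
Changed element was NOT the min; min changes only if 22 < -15.
New min = -15; changed? no

Answer: no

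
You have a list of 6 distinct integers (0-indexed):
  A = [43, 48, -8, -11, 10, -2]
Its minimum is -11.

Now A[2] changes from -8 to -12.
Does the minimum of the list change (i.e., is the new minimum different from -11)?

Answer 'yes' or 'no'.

Answer: yes

Derivation:
Old min = -11
Change: A[2] -8 -> -12
Changed element was NOT the min; min changes only if -12 < -11.
New min = -12; changed? yes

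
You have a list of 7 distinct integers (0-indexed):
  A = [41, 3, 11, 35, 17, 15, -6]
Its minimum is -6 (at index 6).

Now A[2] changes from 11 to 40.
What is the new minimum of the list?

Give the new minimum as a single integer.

Answer: -6

Derivation:
Old min = -6 (at index 6)
Change: A[2] 11 -> 40
Changed element was NOT the old min.
  New min = min(old_min, new_val) = min(-6, 40) = -6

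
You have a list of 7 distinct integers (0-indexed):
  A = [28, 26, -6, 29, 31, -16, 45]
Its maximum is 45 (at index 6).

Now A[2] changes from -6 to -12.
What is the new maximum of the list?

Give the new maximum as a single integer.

Old max = 45 (at index 6)
Change: A[2] -6 -> -12
Changed element was NOT the old max.
  New max = max(old_max, new_val) = max(45, -12) = 45

Answer: 45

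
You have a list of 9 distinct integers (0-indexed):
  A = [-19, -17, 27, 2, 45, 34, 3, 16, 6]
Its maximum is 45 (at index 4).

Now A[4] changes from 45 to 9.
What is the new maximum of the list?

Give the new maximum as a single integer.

Old max = 45 (at index 4)
Change: A[4] 45 -> 9
Changed element WAS the max -> may need rescan.
  Max of remaining elements: 34
  New max = max(9, 34) = 34

Answer: 34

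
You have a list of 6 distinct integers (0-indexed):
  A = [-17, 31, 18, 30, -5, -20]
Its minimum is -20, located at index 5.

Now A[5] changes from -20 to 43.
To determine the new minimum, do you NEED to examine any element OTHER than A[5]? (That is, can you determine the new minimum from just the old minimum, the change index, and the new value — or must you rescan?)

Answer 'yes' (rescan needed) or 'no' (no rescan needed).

Old min = -20 at index 5
Change at index 5: -20 -> 43
Index 5 WAS the min and new value 43 > old min -20. Must rescan other elements to find the new min.
Needs rescan: yes

Answer: yes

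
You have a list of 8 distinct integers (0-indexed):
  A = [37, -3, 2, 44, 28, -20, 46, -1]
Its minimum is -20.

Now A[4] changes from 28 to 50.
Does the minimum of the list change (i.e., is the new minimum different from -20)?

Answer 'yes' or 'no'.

Old min = -20
Change: A[4] 28 -> 50
Changed element was NOT the min; min changes only if 50 < -20.
New min = -20; changed? no

Answer: no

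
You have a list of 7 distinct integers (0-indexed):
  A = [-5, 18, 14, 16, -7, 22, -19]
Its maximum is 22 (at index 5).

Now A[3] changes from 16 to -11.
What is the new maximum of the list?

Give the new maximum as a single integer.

Answer: 22

Derivation:
Old max = 22 (at index 5)
Change: A[3] 16 -> -11
Changed element was NOT the old max.
  New max = max(old_max, new_val) = max(22, -11) = 22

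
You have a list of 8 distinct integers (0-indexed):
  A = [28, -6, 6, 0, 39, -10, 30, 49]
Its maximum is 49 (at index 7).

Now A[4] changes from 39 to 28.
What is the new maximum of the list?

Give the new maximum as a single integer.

Answer: 49

Derivation:
Old max = 49 (at index 7)
Change: A[4] 39 -> 28
Changed element was NOT the old max.
  New max = max(old_max, new_val) = max(49, 28) = 49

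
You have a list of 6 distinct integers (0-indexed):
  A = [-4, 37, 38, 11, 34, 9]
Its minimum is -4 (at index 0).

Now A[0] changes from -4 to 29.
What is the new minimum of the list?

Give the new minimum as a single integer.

Old min = -4 (at index 0)
Change: A[0] -4 -> 29
Changed element WAS the min. Need to check: is 29 still <= all others?
  Min of remaining elements: 9
  New min = min(29, 9) = 9

Answer: 9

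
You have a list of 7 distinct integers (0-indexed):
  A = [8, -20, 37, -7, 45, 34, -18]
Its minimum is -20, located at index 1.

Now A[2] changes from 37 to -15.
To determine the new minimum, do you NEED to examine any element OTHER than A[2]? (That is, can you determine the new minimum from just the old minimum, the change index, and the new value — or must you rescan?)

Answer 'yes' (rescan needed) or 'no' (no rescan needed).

Old min = -20 at index 1
Change at index 2: 37 -> -15
Index 2 was NOT the min. New min = min(-20, -15). No rescan of other elements needed.
Needs rescan: no

Answer: no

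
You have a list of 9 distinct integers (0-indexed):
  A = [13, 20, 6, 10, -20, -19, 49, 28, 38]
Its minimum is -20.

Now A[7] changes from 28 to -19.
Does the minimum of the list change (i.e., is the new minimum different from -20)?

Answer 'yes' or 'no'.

Old min = -20
Change: A[7] 28 -> -19
Changed element was NOT the min; min changes only if -19 < -20.
New min = -20; changed? no

Answer: no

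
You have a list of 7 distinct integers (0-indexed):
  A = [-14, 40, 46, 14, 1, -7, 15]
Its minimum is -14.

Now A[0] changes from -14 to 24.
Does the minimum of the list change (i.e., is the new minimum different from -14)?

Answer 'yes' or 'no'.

Old min = -14
Change: A[0] -14 -> 24
Changed element was the min; new min must be rechecked.
New min = -7; changed? yes

Answer: yes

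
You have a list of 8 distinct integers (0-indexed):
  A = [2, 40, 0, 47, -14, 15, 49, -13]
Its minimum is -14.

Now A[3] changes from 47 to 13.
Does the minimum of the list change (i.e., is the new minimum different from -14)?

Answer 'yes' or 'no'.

Answer: no

Derivation:
Old min = -14
Change: A[3] 47 -> 13
Changed element was NOT the min; min changes only if 13 < -14.
New min = -14; changed? no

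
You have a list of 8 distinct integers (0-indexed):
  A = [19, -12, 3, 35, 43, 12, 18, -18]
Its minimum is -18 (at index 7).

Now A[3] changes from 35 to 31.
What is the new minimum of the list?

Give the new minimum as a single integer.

Old min = -18 (at index 7)
Change: A[3] 35 -> 31
Changed element was NOT the old min.
  New min = min(old_min, new_val) = min(-18, 31) = -18

Answer: -18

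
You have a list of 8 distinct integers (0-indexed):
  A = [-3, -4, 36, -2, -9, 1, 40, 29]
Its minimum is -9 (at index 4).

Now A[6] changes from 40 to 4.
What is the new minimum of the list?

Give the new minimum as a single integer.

Answer: -9

Derivation:
Old min = -9 (at index 4)
Change: A[6] 40 -> 4
Changed element was NOT the old min.
  New min = min(old_min, new_val) = min(-9, 4) = -9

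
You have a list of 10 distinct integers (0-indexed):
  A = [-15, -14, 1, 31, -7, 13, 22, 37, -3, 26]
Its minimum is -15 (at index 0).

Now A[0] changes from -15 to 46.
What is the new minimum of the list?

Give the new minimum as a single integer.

Old min = -15 (at index 0)
Change: A[0] -15 -> 46
Changed element WAS the min. Need to check: is 46 still <= all others?
  Min of remaining elements: -14
  New min = min(46, -14) = -14

Answer: -14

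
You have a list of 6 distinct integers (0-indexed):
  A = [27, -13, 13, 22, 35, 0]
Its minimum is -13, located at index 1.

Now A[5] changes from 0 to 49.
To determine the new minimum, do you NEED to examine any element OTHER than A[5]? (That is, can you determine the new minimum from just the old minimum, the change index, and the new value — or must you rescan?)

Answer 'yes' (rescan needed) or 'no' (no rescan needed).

Old min = -13 at index 1
Change at index 5: 0 -> 49
Index 5 was NOT the min. New min = min(-13, 49). No rescan of other elements needed.
Needs rescan: no

Answer: no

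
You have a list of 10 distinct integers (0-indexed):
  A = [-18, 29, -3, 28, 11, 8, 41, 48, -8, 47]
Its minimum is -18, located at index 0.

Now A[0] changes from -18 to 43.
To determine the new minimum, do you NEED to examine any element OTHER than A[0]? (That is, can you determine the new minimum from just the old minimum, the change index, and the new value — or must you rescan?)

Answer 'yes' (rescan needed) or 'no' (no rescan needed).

Old min = -18 at index 0
Change at index 0: -18 -> 43
Index 0 WAS the min and new value 43 > old min -18. Must rescan other elements to find the new min.
Needs rescan: yes

Answer: yes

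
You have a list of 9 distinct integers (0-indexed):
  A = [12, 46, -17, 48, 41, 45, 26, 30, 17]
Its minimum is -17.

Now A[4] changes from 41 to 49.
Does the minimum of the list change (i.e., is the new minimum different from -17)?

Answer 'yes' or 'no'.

Old min = -17
Change: A[4] 41 -> 49
Changed element was NOT the min; min changes only if 49 < -17.
New min = -17; changed? no

Answer: no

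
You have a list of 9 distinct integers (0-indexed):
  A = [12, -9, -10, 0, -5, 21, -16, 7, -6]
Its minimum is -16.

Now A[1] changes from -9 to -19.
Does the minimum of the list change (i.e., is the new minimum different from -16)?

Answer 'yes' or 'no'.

Answer: yes

Derivation:
Old min = -16
Change: A[1] -9 -> -19
Changed element was NOT the min; min changes only if -19 < -16.
New min = -19; changed? yes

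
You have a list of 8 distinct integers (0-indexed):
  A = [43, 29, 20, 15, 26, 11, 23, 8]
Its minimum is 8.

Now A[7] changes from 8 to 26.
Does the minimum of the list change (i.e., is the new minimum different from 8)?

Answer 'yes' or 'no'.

Answer: yes

Derivation:
Old min = 8
Change: A[7] 8 -> 26
Changed element was the min; new min must be rechecked.
New min = 11; changed? yes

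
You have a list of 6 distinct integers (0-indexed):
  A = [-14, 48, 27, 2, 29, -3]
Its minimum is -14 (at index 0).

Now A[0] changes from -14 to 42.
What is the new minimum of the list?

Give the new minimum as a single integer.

Answer: -3

Derivation:
Old min = -14 (at index 0)
Change: A[0] -14 -> 42
Changed element WAS the min. Need to check: is 42 still <= all others?
  Min of remaining elements: -3
  New min = min(42, -3) = -3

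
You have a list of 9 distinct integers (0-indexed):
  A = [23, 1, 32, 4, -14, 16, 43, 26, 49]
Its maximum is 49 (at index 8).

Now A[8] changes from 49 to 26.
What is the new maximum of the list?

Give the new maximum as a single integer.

Answer: 43

Derivation:
Old max = 49 (at index 8)
Change: A[8] 49 -> 26
Changed element WAS the max -> may need rescan.
  Max of remaining elements: 43
  New max = max(26, 43) = 43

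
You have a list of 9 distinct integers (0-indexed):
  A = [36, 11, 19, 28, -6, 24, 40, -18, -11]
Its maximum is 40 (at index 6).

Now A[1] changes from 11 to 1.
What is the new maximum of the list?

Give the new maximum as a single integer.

Old max = 40 (at index 6)
Change: A[1] 11 -> 1
Changed element was NOT the old max.
  New max = max(old_max, new_val) = max(40, 1) = 40

Answer: 40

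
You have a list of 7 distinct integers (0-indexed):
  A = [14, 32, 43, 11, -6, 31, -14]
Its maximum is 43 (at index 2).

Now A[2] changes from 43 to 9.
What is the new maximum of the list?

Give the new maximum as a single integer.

Answer: 32

Derivation:
Old max = 43 (at index 2)
Change: A[2] 43 -> 9
Changed element WAS the max -> may need rescan.
  Max of remaining elements: 32
  New max = max(9, 32) = 32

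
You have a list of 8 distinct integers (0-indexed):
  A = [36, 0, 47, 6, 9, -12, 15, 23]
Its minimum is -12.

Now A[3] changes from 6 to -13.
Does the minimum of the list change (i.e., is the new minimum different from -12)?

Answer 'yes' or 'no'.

Answer: yes

Derivation:
Old min = -12
Change: A[3] 6 -> -13
Changed element was NOT the min; min changes only if -13 < -12.
New min = -13; changed? yes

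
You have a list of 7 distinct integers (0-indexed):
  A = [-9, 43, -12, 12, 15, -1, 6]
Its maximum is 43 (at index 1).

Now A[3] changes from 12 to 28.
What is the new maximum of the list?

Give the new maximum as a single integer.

Old max = 43 (at index 1)
Change: A[3] 12 -> 28
Changed element was NOT the old max.
  New max = max(old_max, new_val) = max(43, 28) = 43

Answer: 43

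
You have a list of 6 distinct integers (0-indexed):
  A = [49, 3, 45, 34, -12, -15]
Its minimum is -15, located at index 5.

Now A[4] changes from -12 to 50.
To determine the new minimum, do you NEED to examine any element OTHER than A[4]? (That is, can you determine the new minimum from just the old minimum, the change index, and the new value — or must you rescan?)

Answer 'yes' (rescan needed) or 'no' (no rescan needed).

Old min = -15 at index 5
Change at index 4: -12 -> 50
Index 4 was NOT the min. New min = min(-15, 50). No rescan of other elements needed.
Needs rescan: no

Answer: no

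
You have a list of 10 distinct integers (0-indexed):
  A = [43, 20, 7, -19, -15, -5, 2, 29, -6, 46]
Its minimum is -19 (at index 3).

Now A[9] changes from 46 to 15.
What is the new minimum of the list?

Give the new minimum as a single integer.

Old min = -19 (at index 3)
Change: A[9] 46 -> 15
Changed element was NOT the old min.
  New min = min(old_min, new_val) = min(-19, 15) = -19

Answer: -19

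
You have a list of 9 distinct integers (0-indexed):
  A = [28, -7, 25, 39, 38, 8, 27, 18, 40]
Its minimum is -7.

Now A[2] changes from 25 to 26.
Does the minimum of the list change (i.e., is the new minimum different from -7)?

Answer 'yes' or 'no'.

Answer: no

Derivation:
Old min = -7
Change: A[2] 25 -> 26
Changed element was NOT the min; min changes only if 26 < -7.
New min = -7; changed? no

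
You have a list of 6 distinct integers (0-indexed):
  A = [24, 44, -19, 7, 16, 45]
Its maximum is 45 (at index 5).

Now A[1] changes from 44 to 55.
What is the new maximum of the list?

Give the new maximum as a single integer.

Old max = 45 (at index 5)
Change: A[1] 44 -> 55
Changed element was NOT the old max.
  New max = max(old_max, new_val) = max(45, 55) = 55

Answer: 55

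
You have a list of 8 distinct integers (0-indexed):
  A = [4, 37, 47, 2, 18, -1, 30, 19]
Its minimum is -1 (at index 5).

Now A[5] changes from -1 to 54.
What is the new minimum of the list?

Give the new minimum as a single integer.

Answer: 2

Derivation:
Old min = -1 (at index 5)
Change: A[5] -1 -> 54
Changed element WAS the min. Need to check: is 54 still <= all others?
  Min of remaining elements: 2
  New min = min(54, 2) = 2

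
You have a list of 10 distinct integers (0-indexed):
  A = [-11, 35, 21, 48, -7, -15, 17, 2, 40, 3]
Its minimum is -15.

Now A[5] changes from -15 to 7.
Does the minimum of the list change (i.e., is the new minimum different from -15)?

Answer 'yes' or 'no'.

Answer: yes

Derivation:
Old min = -15
Change: A[5] -15 -> 7
Changed element was the min; new min must be rechecked.
New min = -11; changed? yes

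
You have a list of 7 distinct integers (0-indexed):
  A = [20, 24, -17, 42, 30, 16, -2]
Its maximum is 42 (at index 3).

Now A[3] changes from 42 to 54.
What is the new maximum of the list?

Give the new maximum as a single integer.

Answer: 54

Derivation:
Old max = 42 (at index 3)
Change: A[3] 42 -> 54
Changed element WAS the max -> may need rescan.
  Max of remaining elements: 30
  New max = max(54, 30) = 54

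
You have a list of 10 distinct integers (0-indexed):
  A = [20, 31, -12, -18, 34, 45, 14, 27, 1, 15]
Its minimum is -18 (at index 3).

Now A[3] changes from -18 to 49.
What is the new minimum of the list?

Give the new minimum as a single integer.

Old min = -18 (at index 3)
Change: A[3] -18 -> 49
Changed element WAS the min. Need to check: is 49 still <= all others?
  Min of remaining elements: -12
  New min = min(49, -12) = -12

Answer: -12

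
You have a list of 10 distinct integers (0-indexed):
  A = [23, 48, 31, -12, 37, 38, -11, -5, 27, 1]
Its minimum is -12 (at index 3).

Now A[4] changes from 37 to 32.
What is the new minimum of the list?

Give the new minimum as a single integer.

Old min = -12 (at index 3)
Change: A[4] 37 -> 32
Changed element was NOT the old min.
  New min = min(old_min, new_val) = min(-12, 32) = -12

Answer: -12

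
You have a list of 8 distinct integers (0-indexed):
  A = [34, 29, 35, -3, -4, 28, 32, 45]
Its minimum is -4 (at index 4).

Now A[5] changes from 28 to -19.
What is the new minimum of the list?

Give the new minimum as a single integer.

Old min = -4 (at index 4)
Change: A[5] 28 -> -19
Changed element was NOT the old min.
  New min = min(old_min, new_val) = min(-4, -19) = -19

Answer: -19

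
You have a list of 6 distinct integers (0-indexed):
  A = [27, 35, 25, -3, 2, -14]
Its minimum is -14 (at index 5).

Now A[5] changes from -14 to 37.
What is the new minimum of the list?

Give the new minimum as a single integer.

Answer: -3

Derivation:
Old min = -14 (at index 5)
Change: A[5] -14 -> 37
Changed element WAS the min. Need to check: is 37 still <= all others?
  Min of remaining elements: -3
  New min = min(37, -3) = -3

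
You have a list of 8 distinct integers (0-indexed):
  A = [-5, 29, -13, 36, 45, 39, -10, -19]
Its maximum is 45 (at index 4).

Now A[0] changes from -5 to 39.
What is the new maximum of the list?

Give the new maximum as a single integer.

Answer: 45

Derivation:
Old max = 45 (at index 4)
Change: A[0] -5 -> 39
Changed element was NOT the old max.
  New max = max(old_max, new_val) = max(45, 39) = 45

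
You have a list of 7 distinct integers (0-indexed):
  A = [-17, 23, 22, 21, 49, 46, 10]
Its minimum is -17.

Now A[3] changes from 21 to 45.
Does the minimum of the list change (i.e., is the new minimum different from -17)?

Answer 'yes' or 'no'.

Answer: no

Derivation:
Old min = -17
Change: A[3] 21 -> 45
Changed element was NOT the min; min changes only if 45 < -17.
New min = -17; changed? no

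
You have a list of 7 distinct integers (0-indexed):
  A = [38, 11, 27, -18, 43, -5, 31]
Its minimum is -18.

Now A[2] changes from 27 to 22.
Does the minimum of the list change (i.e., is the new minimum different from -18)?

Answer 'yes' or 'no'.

Old min = -18
Change: A[2] 27 -> 22
Changed element was NOT the min; min changes only if 22 < -18.
New min = -18; changed? no

Answer: no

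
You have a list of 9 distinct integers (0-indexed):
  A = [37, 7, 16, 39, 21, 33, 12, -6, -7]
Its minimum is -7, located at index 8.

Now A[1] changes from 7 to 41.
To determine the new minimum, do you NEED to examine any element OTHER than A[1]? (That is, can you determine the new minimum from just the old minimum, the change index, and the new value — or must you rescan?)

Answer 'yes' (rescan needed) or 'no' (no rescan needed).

Old min = -7 at index 8
Change at index 1: 7 -> 41
Index 1 was NOT the min. New min = min(-7, 41). No rescan of other elements needed.
Needs rescan: no

Answer: no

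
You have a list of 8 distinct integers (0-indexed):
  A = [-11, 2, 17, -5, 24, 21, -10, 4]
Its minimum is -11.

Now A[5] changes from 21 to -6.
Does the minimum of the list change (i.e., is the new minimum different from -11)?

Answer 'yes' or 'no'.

Old min = -11
Change: A[5] 21 -> -6
Changed element was NOT the min; min changes only if -6 < -11.
New min = -11; changed? no

Answer: no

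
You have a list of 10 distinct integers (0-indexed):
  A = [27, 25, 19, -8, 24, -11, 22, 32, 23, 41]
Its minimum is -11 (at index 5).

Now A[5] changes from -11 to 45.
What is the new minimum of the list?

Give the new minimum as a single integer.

Old min = -11 (at index 5)
Change: A[5] -11 -> 45
Changed element WAS the min. Need to check: is 45 still <= all others?
  Min of remaining elements: -8
  New min = min(45, -8) = -8

Answer: -8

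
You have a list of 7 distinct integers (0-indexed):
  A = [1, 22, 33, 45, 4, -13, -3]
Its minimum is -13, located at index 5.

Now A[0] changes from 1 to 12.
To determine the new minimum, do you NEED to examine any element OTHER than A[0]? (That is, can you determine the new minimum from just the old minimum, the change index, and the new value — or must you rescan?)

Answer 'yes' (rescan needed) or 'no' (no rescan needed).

Old min = -13 at index 5
Change at index 0: 1 -> 12
Index 0 was NOT the min. New min = min(-13, 12). No rescan of other elements needed.
Needs rescan: no

Answer: no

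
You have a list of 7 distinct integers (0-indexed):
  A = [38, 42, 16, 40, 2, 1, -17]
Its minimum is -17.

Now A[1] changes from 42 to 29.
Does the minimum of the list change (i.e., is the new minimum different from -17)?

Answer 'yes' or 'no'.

Old min = -17
Change: A[1] 42 -> 29
Changed element was NOT the min; min changes only if 29 < -17.
New min = -17; changed? no

Answer: no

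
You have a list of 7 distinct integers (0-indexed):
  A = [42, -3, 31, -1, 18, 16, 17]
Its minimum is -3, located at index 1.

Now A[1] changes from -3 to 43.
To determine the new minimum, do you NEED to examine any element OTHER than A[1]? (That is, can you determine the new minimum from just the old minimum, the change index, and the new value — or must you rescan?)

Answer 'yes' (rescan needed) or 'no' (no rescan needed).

Answer: yes

Derivation:
Old min = -3 at index 1
Change at index 1: -3 -> 43
Index 1 WAS the min and new value 43 > old min -3. Must rescan other elements to find the new min.
Needs rescan: yes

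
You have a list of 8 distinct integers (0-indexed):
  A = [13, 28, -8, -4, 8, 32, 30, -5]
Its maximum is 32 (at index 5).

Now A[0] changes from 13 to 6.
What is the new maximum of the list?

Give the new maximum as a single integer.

Old max = 32 (at index 5)
Change: A[0] 13 -> 6
Changed element was NOT the old max.
  New max = max(old_max, new_val) = max(32, 6) = 32

Answer: 32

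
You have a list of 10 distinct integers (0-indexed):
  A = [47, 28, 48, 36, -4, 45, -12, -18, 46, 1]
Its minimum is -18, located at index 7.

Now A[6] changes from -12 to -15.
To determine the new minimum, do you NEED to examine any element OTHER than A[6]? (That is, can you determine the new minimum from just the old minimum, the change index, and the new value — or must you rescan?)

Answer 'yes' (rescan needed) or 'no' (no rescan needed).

Answer: no

Derivation:
Old min = -18 at index 7
Change at index 6: -12 -> -15
Index 6 was NOT the min. New min = min(-18, -15). No rescan of other elements needed.
Needs rescan: no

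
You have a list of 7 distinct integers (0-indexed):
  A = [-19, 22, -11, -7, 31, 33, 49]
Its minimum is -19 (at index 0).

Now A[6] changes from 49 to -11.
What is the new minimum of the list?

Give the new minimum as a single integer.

Old min = -19 (at index 0)
Change: A[6] 49 -> -11
Changed element was NOT the old min.
  New min = min(old_min, new_val) = min(-19, -11) = -19

Answer: -19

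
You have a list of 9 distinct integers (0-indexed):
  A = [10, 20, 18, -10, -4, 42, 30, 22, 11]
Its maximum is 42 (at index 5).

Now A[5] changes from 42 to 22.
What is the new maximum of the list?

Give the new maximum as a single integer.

Answer: 30

Derivation:
Old max = 42 (at index 5)
Change: A[5] 42 -> 22
Changed element WAS the max -> may need rescan.
  Max of remaining elements: 30
  New max = max(22, 30) = 30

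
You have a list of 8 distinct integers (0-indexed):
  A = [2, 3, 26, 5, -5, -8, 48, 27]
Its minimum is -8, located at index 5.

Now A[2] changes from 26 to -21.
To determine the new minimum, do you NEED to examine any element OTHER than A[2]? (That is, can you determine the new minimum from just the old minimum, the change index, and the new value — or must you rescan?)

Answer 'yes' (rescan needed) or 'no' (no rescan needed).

Answer: no

Derivation:
Old min = -8 at index 5
Change at index 2: 26 -> -21
Index 2 was NOT the min. New min = min(-8, -21). No rescan of other elements needed.
Needs rescan: no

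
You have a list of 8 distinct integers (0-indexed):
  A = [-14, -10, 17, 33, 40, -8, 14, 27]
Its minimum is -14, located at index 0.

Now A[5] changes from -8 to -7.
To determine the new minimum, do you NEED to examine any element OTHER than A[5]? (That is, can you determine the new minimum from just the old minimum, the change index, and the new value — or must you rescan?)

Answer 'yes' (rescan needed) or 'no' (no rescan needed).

Answer: no

Derivation:
Old min = -14 at index 0
Change at index 5: -8 -> -7
Index 5 was NOT the min. New min = min(-14, -7). No rescan of other elements needed.
Needs rescan: no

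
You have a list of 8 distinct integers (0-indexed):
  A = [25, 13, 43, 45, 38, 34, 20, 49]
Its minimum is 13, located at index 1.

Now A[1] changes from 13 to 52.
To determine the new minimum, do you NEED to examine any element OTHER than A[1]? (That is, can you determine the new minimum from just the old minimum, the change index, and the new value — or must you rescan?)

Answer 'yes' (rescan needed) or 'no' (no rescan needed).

Old min = 13 at index 1
Change at index 1: 13 -> 52
Index 1 WAS the min and new value 52 > old min 13. Must rescan other elements to find the new min.
Needs rescan: yes

Answer: yes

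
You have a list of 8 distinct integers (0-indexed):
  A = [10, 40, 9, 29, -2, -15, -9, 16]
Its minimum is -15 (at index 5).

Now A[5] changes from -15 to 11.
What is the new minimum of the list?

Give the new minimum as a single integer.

Old min = -15 (at index 5)
Change: A[5] -15 -> 11
Changed element WAS the min. Need to check: is 11 still <= all others?
  Min of remaining elements: -9
  New min = min(11, -9) = -9

Answer: -9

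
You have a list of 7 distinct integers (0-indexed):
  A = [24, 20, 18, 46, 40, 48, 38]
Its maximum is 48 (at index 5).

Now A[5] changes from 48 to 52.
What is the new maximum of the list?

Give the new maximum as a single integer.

Old max = 48 (at index 5)
Change: A[5] 48 -> 52
Changed element WAS the max -> may need rescan.
  Max of remaining elements: 46
  New max = max(52, 46) = 52

Answer: 52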